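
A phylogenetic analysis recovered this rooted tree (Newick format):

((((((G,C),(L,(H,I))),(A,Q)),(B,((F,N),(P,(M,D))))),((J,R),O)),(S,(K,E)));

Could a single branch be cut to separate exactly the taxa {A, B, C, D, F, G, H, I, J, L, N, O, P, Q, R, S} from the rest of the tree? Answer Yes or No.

The MRCA of the listed taxa is the root, so the smallest clade containing them is the whole tree.
That clade also contains E, K, M, which are not in the proposed group, so the group is not monophyletic.

No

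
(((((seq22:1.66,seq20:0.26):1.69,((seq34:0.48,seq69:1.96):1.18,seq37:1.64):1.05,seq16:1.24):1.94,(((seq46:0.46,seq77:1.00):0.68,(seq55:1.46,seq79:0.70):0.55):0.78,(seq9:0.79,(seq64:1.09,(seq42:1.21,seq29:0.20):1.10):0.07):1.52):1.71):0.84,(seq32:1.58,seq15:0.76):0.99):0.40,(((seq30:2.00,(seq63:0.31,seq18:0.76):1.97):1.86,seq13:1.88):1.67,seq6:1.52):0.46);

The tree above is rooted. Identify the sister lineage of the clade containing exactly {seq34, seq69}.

The clade containing exactly {seq34, seq69} attaches to the tree at the node subtending ((seq34,seq69),seq37).
The other lineage descending from that same node — the sister group — is the single tip seq37.

seq37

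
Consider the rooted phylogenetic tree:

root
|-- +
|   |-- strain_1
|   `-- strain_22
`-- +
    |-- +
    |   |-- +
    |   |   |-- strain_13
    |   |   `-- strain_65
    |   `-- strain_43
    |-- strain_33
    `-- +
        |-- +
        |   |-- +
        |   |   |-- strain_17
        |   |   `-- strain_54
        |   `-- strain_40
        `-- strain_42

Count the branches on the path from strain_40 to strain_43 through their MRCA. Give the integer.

The MRCA of strain_40 and strain_43 is the node subtending (((strain_13,strain_65),strain_43),strain_33,(((strain_17,strain_54),strain_40),strain_42)).
From strain_40 up to that node: 3 branches. From strain_43 up to the same node: 2 branches. Total: 3 + 2 = 5.

5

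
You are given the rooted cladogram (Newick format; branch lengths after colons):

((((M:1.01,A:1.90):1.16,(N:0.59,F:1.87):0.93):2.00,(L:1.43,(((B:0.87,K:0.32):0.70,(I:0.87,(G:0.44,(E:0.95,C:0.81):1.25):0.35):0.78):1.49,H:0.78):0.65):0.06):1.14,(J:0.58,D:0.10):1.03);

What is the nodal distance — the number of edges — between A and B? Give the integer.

8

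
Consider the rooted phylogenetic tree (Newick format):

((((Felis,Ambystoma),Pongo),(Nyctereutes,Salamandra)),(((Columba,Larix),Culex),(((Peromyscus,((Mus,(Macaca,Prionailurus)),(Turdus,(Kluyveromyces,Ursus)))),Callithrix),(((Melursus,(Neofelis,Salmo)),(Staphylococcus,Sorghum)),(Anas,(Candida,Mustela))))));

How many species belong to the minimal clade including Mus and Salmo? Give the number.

16

The MRCA of Mus and Salmo is the node subtending (((Peromyscus,((Mus,(Macaca,Prionailurus)),(Turdus,(Kluyveromyces,Ursus)))),Callithrix),(((Melursus,(Neofelis,Salmo)),(Staphylococcus,Sorghum)),(Anas,(Candida,Mustela)))).
That clade contains 16 terminal taxa: Anas, Callithrix, Candida, Kluyveromyces, Macaca, Melursus, Mus, Mustela, Neofelis, Peromyscus, Prionailurus, Salmo, Sorghum, Staphylococcus, Turdus, Ursus.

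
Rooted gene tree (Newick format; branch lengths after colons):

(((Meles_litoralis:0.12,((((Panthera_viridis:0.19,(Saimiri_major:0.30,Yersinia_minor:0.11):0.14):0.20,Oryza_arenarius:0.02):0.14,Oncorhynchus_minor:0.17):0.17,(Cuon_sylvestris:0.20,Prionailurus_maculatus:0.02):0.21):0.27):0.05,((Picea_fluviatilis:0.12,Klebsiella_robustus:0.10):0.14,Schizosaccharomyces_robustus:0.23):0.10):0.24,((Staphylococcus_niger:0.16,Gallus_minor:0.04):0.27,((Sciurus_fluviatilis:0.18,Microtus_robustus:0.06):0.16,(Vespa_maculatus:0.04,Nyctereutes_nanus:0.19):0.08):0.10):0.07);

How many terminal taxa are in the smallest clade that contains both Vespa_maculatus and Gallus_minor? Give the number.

The MRCA of Vespa_maculatus and Gallus_minor is the node subtending ((Staphylococcus_niger,Gallus_minor),((Sciurus_fluviatilis,Microtus_robustus),(Vespa_maculatus,Nyctereutes_nanus))).
That clade contains 6 terminal taxa: Gallus_minor, Microtus_robustus, Nyctereutes_nanus, Sciurus_fluviatilis, Staphylococcus_niger, Vespa_maculatus.

6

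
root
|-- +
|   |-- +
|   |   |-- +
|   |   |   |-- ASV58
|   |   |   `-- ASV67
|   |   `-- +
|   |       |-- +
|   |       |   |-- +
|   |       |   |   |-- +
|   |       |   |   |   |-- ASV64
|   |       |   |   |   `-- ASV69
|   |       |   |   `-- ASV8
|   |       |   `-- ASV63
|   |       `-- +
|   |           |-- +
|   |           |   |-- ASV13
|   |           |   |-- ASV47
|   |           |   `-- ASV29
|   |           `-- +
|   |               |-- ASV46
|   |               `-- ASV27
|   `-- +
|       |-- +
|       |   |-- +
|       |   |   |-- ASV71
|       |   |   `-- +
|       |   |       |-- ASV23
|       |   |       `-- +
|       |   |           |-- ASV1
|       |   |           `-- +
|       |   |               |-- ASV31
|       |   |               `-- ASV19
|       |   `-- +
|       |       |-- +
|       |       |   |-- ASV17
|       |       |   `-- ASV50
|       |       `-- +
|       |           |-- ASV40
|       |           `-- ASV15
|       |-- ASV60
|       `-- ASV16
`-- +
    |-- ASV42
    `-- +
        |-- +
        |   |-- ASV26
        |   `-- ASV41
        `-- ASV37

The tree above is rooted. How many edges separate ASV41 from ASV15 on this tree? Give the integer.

The MRCA of ASV41 and ASV15 is the root of the tree.
From ASV41 up to that node: 4 branches. From ASV15 up to the same node: 6 branches. Total: 4 + 6 = 10.

10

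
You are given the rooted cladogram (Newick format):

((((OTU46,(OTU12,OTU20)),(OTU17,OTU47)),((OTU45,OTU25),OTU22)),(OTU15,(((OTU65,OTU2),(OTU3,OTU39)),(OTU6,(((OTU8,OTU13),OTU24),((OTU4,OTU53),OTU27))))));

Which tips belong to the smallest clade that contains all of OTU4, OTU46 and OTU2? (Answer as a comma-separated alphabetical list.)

OTU12, OTU13, OTU15, OTU17, OTU2, OTU20, OTU22, OTU24, OTU25, OTU27, OTU3, OTU39, OTU4, OTU45, OTU46, OTU47, OTU53, OTU6, OTU65, OTU8

Tracing OTU4: it sits inside (OTU4,OTU53).
Tracing OTU46: it sits inside (OTU46,(OTU12,OTU20)).
Tracing OTU2: it sits inside (OTU65,OTU2).
The smallest clade enclosing all 3 is the whole tree (their MRCA is the root), so the answer is all 20 tips in alphabetical order.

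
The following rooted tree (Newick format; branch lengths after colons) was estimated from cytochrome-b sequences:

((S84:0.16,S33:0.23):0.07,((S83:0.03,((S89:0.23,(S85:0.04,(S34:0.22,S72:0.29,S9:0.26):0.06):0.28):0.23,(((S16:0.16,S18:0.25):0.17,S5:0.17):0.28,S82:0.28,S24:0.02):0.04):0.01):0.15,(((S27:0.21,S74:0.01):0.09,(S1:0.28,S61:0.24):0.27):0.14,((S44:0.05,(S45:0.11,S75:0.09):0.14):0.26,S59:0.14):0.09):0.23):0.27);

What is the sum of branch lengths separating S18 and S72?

The path runs S18 → … → MRCA → … → S72; the MRCA is the node subtending ((S89,(S85,(S34,S72,S9))),(((S16,S18),S5),S82,S24)).
Branch lengths along that path: 0.25 + 0.17 + 0.28 + 0.04 + 0.23 + 0.28 + 0.06 + 0.29 = 1.60.

1.60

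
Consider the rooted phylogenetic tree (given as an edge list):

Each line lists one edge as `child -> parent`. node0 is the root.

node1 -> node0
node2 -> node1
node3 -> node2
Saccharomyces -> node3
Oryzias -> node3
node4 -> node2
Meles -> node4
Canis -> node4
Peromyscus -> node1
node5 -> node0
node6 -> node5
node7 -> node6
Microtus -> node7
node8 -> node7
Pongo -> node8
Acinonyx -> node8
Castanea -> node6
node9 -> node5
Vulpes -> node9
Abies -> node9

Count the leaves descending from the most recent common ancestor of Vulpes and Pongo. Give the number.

The MRCA of Vulpes and Pongo is the node subtending (((Microtus,(Pongo,Acinonyx)),Castanea),(Vulpes,Abies)).
That clade contains 6 terminal taxa: Abies, Acinonyx, Castanea, Microtus, Pongo, Vulpes.

6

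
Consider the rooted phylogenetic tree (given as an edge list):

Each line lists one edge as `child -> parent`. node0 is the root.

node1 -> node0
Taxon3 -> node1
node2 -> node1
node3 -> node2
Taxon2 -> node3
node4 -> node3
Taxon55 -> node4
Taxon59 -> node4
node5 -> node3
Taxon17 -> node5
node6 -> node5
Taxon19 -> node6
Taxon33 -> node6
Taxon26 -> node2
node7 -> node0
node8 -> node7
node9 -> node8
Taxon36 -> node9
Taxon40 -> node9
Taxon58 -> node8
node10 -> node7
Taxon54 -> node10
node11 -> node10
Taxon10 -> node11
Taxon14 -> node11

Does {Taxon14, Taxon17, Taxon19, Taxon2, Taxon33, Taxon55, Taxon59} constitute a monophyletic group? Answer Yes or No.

No

The MRCA of the listed taxa is the root, so the smallest clade containing them is the whole tree.
That clade also contains Taxon10, Taxon26, Taxon3, Taxon36, Taxon40, Taxon54, Taxon58, which are not in the proposed group, so the group is not monophyletic.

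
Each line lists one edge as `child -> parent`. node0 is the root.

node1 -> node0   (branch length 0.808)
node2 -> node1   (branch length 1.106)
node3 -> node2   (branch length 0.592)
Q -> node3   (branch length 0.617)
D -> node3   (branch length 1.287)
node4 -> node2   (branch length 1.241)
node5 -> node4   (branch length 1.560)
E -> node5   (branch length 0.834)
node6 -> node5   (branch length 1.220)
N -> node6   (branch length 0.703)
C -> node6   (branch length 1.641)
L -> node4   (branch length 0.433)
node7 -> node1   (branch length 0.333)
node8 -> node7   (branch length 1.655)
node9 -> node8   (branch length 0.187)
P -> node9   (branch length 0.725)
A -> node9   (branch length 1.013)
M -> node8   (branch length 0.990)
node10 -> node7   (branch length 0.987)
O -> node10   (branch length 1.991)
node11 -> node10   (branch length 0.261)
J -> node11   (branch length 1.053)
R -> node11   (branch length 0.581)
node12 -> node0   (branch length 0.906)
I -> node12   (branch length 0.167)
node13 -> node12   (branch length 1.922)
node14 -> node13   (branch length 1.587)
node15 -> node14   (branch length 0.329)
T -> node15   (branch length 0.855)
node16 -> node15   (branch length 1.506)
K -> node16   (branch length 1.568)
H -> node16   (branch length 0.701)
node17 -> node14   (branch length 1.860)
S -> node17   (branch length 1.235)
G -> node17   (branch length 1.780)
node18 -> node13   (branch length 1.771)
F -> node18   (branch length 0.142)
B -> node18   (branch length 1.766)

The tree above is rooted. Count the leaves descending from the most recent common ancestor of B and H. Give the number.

The MRCA of B and H is the node subtending (((T,(K,H)),(S,G)),(F,B)).
That clade contains 7 terminal taxa: B, F, G, H, K, S, T.

7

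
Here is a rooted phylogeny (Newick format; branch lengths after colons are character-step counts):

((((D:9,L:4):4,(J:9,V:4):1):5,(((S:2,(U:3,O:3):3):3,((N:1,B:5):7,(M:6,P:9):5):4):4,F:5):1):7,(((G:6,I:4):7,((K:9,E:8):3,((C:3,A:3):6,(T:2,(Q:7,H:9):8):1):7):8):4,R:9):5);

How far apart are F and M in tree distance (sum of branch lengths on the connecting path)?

24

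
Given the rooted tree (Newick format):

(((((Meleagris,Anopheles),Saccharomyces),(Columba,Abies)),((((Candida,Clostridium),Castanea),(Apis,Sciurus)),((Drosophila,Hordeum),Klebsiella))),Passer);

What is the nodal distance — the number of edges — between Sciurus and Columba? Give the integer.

7

The MRCA of Sciurus and Columba is the node subtending ((((Meleagris,Anopheles),Saccharomyces),(Columba,Abies)),((((Candida,Clostridium),Castanea),(Apis,Sciurus)),((Drosophila,Hordeum),Klebsiella))).
From Sciurus up to that node: 4 branches. From Columba up to the same node: 3 branches. Total: 4 + 3 = 7.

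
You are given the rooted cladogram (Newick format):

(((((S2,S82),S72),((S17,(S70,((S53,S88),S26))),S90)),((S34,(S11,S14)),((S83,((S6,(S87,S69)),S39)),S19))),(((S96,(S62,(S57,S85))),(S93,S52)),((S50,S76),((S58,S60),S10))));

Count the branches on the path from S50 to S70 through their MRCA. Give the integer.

10

The MRCA of S50 and S70 is the root of the tree.
From S50 up to that node: 4 branches. From S70 up to the same node: 6 branches. Total: 4 + 6 = 10.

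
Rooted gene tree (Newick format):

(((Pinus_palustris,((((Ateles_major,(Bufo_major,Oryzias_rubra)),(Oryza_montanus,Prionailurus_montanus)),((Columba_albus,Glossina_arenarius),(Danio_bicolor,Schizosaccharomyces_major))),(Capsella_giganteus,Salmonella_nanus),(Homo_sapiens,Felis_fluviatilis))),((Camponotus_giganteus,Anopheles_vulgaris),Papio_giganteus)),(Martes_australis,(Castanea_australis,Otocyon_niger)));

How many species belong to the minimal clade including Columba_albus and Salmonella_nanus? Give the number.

The MRCA of Columba_albus and Salmonella_nanus is the node subtending ((((Ateles_major,(Bufo_major,Oryzias_rubra)),(Oryza_montanus,Prionailurus_montanus)),((Columba_albus,Glossina_arenarius),(Danio_bicolor,Schizosaccharomyces_major))),(Capsella_giganteus,Salmonella_nanus),(Homo_sapiens,Felis_fluviatilis)).
That clade contains 13 terminal taxa: Ateles_major, Bufo_major, Capsella_giganteus, Columba_albus, Danio_bicolor, Felis_fluviatilis, Glossina_arenarius, Homo_sapiens, Oryza_montanus, Oryzias_rubra, Prionailurus_montanus, Salmonella_nanus, Schizosaccharomyces_major.

13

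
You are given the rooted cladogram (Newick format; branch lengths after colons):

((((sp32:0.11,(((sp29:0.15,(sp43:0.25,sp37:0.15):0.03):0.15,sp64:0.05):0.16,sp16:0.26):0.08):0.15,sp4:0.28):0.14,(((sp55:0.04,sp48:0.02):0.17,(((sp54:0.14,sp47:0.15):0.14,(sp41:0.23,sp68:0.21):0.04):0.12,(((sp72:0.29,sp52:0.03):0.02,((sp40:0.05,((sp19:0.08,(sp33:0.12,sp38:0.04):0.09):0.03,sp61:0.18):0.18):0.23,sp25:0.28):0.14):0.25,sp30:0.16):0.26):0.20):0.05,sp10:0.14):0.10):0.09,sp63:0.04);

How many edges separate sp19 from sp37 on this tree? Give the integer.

17

The MRCA of sp19 and sp37 is the node subtending (((sp32,(((sp29,(sp43,sp37)),sp64),sp16)),sp4),(((sp55,sp48),(((sp54,sp47),(sp41,sp68)),(((sp72,sp52),((sp40,((sp19,(sp33,sp38)),sp61)),sp25)),sp30))),sp10)).
From sp19 up to that node: 10 branches. From sp37 up to the same node: 7 branches. Total: 10 + 7 = 17.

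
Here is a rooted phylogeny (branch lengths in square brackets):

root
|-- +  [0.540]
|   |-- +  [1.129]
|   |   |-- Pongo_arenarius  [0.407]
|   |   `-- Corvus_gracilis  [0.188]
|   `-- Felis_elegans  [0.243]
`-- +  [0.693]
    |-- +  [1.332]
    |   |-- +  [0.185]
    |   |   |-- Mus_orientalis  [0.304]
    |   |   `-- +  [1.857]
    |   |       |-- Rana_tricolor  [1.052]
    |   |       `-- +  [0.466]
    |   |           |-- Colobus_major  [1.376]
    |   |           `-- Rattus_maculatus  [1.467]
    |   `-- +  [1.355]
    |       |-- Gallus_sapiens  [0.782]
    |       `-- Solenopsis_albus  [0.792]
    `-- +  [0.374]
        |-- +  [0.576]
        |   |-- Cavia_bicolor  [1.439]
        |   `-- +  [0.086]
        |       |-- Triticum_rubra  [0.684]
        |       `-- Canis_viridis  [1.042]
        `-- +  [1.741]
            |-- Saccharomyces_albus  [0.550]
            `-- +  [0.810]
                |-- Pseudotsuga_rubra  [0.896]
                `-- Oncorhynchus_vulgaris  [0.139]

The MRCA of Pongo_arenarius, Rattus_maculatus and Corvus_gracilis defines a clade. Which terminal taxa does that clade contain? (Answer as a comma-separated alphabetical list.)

Tracing Pongo_arenarius: it sits inside (Pongo_arenarius,Corvus_gracilis).
Tracing Rattus_maculatus: it sits inside (Colobus_major,Rattus_maculatus).
Tracing Corvus_gracilis: it sits inside (Pongo_arenarius,Corvus_gracilis).
The smallest clade enclosing all 3 is the whole tree (their MRCA is the root), so the answer is all 15 tips in alphabetical order.

Canis_viridis, Cavia_bicolor, Colobus_major, Corvus_gracilis, Felis_elegans, Gallus_sapiens, Mus_orientalis, Oncorhynchus_vulgaris, Pongo_arenarius, Pseudotsuga_rubra, Rana_tricolor, Rattus_maculatus, Saccharomyces_albus, Solenopsis_albus, Triticum_rubra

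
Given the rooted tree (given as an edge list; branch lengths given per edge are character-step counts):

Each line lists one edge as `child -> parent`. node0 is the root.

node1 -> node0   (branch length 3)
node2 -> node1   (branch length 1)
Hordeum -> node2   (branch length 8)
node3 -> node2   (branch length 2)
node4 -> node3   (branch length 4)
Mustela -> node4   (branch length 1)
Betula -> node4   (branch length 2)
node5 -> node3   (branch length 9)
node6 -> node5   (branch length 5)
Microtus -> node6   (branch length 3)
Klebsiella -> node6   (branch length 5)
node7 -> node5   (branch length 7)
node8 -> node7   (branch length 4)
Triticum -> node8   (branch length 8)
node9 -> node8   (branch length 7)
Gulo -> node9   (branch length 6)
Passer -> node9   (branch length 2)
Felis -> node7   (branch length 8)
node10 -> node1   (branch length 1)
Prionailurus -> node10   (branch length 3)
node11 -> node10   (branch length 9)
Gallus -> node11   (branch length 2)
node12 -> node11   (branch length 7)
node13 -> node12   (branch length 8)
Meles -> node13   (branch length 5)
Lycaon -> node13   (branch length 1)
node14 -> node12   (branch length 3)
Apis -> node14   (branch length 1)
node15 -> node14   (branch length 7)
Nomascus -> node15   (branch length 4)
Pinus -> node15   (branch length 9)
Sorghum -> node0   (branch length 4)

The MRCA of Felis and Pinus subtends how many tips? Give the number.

16

The MRCA of Felis and Pinus is the node subtending ((Hordeum,((Mustela,Betula),((Microtus,Klebsiella),((Triticum,(Gulo,Passer)),Felis)))),(Prionailurus,(Gallus,((Meles,Lycaon),(Apis,(Nomascus,Pinus)))))).
That clade contains 16 terminal taxa: Apis, Betula, Felis, Gallus, Gulo, Hordeum, Klebsiella, Lycaon, Meles, Microtus, Mustela, Nomascus, Passer, Pinus, Prionailurus, Triticum.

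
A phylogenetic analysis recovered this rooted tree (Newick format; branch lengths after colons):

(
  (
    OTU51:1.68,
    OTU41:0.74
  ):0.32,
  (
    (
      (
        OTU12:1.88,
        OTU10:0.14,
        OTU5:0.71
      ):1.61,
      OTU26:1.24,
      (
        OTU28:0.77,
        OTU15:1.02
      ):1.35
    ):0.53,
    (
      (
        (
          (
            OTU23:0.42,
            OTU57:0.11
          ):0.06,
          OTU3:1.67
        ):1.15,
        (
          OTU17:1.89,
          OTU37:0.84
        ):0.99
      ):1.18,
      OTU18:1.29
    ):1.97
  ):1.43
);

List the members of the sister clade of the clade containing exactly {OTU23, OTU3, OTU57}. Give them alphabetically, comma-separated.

The clade containing exactly {OTU23, OTU3, OTU57} attaches to the tree at the node subtending (((OTU23,OTU57),OTU3),(OTU17,OTU37)).
The other lineage descending from that same node — the sister group — is (OTU17,OTU37); its 2 tips in alphabetical order are the answer.

OTU17, OTU37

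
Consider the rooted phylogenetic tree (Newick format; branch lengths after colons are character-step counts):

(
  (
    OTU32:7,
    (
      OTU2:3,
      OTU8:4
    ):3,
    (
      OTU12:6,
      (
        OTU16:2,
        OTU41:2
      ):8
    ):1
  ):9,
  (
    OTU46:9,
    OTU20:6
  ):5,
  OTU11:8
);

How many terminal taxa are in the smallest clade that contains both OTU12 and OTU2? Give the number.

6

The MRCA of OTU12 and OTU2 is the node subtending (OTU32,(OTU2,OTU8),(OTU12,(OTU16,OTU41))).
That clade contains 6 terminal taxa: OTU12, OTU16, OTU2, OTU32, OTU41, OTU8.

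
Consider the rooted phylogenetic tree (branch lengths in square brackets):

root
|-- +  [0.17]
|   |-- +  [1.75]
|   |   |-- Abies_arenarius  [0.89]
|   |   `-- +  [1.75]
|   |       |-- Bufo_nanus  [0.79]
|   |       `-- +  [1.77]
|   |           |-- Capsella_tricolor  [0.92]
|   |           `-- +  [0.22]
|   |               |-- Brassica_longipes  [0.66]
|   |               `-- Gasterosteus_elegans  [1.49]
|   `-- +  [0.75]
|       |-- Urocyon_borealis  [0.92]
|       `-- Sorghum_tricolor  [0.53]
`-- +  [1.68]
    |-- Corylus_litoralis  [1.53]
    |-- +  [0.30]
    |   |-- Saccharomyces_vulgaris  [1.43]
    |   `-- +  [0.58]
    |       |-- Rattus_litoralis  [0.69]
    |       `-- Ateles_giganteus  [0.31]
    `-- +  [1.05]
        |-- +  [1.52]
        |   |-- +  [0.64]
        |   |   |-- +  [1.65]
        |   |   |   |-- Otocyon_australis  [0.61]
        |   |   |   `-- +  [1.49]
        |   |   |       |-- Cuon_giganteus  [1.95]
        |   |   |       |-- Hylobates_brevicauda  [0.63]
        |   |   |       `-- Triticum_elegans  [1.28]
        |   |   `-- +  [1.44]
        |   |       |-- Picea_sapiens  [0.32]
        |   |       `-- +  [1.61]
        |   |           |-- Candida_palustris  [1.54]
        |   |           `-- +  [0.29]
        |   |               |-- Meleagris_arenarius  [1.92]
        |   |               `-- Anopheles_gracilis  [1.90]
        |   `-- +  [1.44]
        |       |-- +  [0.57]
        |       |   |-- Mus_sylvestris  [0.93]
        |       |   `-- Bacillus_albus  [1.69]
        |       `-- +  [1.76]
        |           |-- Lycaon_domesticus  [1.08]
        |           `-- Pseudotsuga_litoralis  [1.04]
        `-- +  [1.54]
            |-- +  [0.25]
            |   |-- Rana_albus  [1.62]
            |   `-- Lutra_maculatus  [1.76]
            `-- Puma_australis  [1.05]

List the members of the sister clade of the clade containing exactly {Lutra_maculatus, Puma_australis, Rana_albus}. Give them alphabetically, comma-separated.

The clade containing exactly {Lutra_maculatus, Puma_australis, Rana_albus} attaches to the tree at the node subtending ((((Otocyon_australis,(Cuon_giganteus,Hylobates_brevicauda,Triticum_elegans)),(Picea_sapiens,(Candida_palustris,(Meleagris_arenarius,Anopheles_gracilis)))),((Mus_sylvestris,Bacillus_albus),(Lycaon_domesticus,Pseudotsuga_litoralis))),((Rana_albus,Lutra_maculatus),Puma_australis)).
The other lineage descending from that same node — the sister group — is (((Otocyon_australis,(Cuon_giganteus,Hylobates_brevicauda,Triticum_elegans)),(Picea_sapiens,(Candida_palustris,(Meleagris_arenarius,Anopheles_gracilis)))),((Mus_sylvestris,Bacillus_albus),(Lycaon_domesticus,Pseudotsuga_litoralis))); its 12 tips in alphabetical order are the answer.

Anopheles_gracilis, Bacillus_albus, Candida_palustris, Cuon_giganteus, Hylobates_brevicauda, Lycaon_domesticus, Meleagris_arenarius, Mus_sylvestris, Otocyon_australis, Picea_sapiens, Pseudotsuga_litoralis, Triticum_elegans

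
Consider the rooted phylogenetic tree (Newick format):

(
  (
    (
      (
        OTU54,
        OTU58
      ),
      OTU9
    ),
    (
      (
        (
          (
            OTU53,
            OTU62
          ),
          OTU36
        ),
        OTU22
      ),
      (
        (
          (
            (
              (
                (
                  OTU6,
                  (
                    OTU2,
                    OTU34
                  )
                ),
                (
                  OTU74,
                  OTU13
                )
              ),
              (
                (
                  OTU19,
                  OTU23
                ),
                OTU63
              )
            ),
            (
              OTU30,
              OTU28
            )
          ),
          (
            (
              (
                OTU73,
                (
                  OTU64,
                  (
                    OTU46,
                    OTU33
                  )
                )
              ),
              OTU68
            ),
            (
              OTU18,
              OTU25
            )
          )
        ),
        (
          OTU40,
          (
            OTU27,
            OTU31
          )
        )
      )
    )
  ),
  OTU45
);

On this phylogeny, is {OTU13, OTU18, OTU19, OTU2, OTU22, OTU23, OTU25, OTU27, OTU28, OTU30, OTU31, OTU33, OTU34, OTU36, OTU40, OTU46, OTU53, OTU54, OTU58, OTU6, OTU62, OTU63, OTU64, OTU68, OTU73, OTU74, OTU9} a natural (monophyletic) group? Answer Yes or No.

Yes

The most recent common ancestor of these taxa subtends (((OTU54,OTU58),OTU9),((((OTU53,OTU62),OTU36),OTU22),((((((OTU6,(OTU2,OTU34)),(OTU74,OTU13)),((OTU19,OTU23),OTU63)),(OTU30,OTU28)),(((OTU73,(OTU64,(OTU46,OTU33))),OTU68),(OTU18,OTU25))),(OTU40,(OTU27,OTU31))))).
That clade has exactly 27 tips — every listed taxon and nothing else — so the group is monophyletic.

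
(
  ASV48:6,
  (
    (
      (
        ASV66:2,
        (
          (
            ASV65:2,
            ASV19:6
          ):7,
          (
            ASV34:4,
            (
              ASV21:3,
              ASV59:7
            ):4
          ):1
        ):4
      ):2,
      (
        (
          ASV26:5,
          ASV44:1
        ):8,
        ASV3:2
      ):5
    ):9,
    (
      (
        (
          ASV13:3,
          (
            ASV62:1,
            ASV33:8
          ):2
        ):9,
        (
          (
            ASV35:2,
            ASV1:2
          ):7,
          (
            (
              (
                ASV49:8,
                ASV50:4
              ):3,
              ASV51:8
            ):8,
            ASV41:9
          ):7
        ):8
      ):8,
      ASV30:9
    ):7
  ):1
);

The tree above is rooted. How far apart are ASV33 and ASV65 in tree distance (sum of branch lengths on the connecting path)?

The path runs ASV33 → … → MRCA → … → ASV65; the MRCA is the node subtending (((ASV66,((ASV65,ASV19),(ASV34,(ASV21,ASV59)))),((ASV26,ASV44),ASV3)),(((ASV13,(ASV62,ASV33)),((ASV35,ASV1),(((ASV49,ASV50),ASV51),ASV41))),ASV30)).
Branch lengths along that path: 8 + 2 + 9 + 8 + 7 + 9 + 2 + 4 + 7 + 2 = 58.

58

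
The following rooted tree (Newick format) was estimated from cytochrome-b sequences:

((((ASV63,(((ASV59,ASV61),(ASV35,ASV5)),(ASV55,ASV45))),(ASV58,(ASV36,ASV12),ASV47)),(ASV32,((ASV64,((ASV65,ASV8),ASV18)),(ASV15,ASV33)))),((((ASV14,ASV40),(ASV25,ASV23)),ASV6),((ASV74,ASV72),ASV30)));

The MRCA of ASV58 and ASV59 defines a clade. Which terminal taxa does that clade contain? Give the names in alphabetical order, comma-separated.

Tracing ASV58: it sits inside (ASV58,(ASV36,ASV12),ASV47).
Tracing ASV59: it sits inside (ASV59,ASV61).
The smallest clade enclosing both is ((ASV63,(((ASV59,ASV61),(ASV35,ASV5)),(ASV55,ASV45))),(ASV58,(ASV36,ASV12),ASV47)); the answer is its 11 terminal taxa in alphabetical order.

ASV12, ASV35, ASV36, ASV45, ASV47, ASV5, ASV55, ASV58, ASV59, ASV61, ASV63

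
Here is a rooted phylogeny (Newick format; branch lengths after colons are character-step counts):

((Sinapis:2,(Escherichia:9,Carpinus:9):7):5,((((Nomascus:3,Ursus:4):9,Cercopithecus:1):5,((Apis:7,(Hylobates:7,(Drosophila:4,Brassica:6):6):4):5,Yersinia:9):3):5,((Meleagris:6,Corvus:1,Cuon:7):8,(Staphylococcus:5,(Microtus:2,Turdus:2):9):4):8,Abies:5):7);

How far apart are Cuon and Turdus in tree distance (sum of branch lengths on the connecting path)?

The path runs Cuon → … → MRCA → … → Turdus; the MRCA is the node subtending ((Meleagris,Corvus,Cuon),(Staphylococcus,(Microtus,Turdus))).
Branch lengths along that path: 7 + 8 + 4 + 9 + 2 = 30.

30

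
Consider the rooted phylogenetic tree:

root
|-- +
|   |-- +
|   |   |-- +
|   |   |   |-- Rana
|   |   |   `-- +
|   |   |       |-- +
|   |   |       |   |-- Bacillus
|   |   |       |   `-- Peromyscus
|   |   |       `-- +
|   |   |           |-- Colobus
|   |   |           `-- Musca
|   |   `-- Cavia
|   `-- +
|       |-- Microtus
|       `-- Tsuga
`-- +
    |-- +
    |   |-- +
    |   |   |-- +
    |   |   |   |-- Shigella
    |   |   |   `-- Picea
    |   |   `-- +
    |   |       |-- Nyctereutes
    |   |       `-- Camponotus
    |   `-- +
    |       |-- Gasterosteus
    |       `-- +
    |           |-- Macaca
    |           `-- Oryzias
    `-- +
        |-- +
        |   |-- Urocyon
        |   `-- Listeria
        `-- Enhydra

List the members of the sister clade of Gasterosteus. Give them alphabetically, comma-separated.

Macaca, Oryzias

Gasterosteus attaches to the tree at the node subtending (Gasterosteus,(Macaca,Oryzias)).
The other lineage descending from that same node — the sister group — is (Macaca,Oryzias); its 2 tips in alphabetical order are the answer.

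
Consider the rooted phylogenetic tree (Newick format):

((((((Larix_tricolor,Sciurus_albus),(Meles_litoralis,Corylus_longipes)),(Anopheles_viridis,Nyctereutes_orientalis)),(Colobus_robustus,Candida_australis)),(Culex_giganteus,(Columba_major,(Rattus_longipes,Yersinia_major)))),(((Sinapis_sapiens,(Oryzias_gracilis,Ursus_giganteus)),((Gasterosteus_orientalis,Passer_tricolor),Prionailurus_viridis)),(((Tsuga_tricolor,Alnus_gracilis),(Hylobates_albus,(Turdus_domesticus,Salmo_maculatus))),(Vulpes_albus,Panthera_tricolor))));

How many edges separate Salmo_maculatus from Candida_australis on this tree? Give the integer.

The MRCA of Salmo_maculatus and Candida_australis is the root of the tree.
From Salmo_maculatus up to that node: 6 branches. From Candida_australis up to the same node: 4 branches. Total: 6 + 4 = 10.

10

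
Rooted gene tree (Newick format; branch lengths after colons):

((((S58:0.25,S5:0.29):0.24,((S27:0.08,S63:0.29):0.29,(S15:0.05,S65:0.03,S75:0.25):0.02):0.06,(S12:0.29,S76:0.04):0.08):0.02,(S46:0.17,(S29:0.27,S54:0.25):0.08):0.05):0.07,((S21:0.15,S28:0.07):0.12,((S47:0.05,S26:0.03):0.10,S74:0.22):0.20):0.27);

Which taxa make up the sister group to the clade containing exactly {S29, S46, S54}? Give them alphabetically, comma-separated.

S12, S15, S27, S5, S58, S63, S65, S75, S76

The clade containing exactly {S29, S46, S54} attaches to the tree at the node subtending (((S58,S5),((S27,S63),(S15,S65,S75)),(S12,S76)),(S46,(S29,S54))).
The other lineage descending from that same node — the sister group — is ((S58,S5),((S27,S63),(S15,S65,S75)),(S12,S76)); its 9 tips in alphabetical order are the answer.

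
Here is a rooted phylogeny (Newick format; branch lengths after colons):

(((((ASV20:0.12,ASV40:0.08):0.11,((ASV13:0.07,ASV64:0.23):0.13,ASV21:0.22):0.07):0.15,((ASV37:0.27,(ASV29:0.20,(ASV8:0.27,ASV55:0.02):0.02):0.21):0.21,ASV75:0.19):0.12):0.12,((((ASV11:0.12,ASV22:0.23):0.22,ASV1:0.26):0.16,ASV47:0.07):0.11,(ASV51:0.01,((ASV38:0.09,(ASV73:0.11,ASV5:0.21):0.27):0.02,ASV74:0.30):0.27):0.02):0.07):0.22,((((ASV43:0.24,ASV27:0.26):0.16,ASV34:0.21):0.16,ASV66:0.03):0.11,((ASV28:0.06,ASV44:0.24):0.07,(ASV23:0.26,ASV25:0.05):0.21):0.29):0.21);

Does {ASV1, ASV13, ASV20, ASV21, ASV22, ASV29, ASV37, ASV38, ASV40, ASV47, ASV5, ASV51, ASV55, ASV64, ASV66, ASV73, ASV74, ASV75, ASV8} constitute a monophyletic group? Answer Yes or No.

No

The MRCA of the listed taxa is the root, so the smallest clade containing them is the whole tree.
That clade also contains ASV11, ASV23, ASV25, ASV27, ASV28, ASV34, ASV43, ASV44, which are not in the proposed group, so the group is not monophyletic.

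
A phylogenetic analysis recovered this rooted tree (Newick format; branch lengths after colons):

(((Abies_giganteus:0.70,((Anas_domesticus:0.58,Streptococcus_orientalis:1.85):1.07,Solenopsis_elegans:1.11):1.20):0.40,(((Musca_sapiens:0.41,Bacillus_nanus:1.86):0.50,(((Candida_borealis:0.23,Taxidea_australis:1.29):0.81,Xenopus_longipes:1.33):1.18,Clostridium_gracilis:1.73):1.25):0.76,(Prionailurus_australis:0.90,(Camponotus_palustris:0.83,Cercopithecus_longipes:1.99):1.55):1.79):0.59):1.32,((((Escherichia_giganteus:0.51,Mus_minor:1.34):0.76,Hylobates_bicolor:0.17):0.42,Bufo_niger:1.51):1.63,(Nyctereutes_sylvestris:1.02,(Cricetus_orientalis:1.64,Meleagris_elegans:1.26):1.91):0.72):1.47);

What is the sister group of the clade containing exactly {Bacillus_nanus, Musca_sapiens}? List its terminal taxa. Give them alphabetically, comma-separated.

The clade containing exactly {Bacillus_nanus, Musca_sapiens} attaches to the tree at the node subtending ((Musca_sapiens,Bacillus_nanus),(((Candida_borealis,Taxidea_australis),Xenopus_longipes),Clostridium_gracilis)).
The other lineage descending from that same node — the sister group — is (((Candida_borealis,Taxidea_australis),Xenopus_longipes),Clostridium_gracilis); its 4 tips in alphabetical order are the answer.

Candida_borealis, Clostridium_gracilis, Taxidea_australis, Xenopus_longipes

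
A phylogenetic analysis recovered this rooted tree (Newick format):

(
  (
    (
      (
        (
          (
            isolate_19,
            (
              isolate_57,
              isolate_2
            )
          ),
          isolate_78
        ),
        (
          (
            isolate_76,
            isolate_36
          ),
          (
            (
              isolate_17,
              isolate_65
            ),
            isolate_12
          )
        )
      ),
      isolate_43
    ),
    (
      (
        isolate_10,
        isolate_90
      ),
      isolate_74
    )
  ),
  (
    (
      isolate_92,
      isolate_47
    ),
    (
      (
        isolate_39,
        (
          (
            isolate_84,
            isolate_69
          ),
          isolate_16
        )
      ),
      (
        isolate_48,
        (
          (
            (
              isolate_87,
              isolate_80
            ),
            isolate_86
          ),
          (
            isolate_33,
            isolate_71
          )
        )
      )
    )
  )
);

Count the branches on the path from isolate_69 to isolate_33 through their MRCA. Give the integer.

8

The MRCA of isolate_69 and isolate_33 is the node subtending ((isolate_39,((isolate_84,isolate_69),isolate_16)),(isolate_48,(((isolate_87,isolate_80),isolate_86),(isolate_33,isolate_71)))).
From isolate_69 up to that node: 4 branches. From isolate_33 up to the same node: 4 branches. Total: 4 + 4 = 8.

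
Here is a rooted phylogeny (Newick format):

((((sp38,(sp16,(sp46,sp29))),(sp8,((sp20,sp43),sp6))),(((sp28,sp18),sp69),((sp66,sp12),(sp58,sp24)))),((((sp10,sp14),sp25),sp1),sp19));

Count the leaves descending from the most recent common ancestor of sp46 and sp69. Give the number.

The MRCA of sp46 and sp69 is the node subtending (((sp38,(sp16,(sp46,sp29))),(sp8,((sp20,sp43),sp6))),(((sp28,sp18),sp69),((sp66,sp12),(sp58,sp24)))).
That clade contains 15 terminal taxa: sp12, sp16, sp18, sp20, sp24, sp28, sp29, sp38, sp43, sp46, sp58, sp6, sp66, sp69, sp8.

15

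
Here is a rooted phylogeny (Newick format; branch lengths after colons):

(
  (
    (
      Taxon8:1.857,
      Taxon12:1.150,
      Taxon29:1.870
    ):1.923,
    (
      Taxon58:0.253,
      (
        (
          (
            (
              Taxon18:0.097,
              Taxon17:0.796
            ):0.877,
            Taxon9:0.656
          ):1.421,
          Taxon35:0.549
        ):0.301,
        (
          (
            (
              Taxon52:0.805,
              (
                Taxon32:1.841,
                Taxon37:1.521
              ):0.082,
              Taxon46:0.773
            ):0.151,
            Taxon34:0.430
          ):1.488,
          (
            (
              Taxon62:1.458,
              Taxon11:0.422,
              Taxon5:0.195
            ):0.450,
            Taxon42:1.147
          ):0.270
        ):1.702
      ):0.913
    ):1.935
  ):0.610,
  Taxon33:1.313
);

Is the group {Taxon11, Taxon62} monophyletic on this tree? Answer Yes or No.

The MRCA of the listed taxa subtends (Taxon62,Taxon11,Taxon5).
That clade also contains Taxon5, which is not in the proposed group, so the group is not monophyletic.

No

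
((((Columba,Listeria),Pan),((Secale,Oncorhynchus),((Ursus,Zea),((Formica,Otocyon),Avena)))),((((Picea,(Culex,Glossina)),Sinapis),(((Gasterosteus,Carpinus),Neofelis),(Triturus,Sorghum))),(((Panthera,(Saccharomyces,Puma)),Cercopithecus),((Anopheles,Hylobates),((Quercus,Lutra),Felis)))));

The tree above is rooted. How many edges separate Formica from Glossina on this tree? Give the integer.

12

The MRCA of Formica and Glossina is the root of the tree.
From Formica up to that node: 6 branches. From Glossina up to the same node: 6 branches. Total: 6 + 6 = 12.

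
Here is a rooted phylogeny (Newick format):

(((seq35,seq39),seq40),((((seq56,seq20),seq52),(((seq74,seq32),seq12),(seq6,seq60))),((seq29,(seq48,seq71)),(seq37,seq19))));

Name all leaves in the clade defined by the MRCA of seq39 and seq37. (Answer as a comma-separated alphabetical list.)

seq12, seq19, seq20, seq29, seq32, seq35, seq37, seq39, seq40, seq48, seq52, seq56, seq6, seq60, seq71, seq74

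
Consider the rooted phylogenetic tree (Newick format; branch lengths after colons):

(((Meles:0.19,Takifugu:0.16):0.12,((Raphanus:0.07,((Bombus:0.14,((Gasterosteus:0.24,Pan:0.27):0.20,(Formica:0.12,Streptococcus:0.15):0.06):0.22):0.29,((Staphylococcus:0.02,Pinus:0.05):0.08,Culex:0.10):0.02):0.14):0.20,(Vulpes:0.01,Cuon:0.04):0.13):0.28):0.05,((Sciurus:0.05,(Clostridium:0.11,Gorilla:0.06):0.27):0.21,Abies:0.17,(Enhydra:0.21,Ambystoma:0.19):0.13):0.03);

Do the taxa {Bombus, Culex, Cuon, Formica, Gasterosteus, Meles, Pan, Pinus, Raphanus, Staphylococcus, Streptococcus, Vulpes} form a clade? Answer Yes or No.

No

The MRCA of the listed taxa subtends ((Meles,Takifugu),((Raphanus,((Bombus,((Gasterosteus,Pan),(Formica,Streptococcus))),((Staphylococcus,Pinus),Culex))),(Vulpes,Cuon))).
That clade also contains Takifugu, which is not in the proposed group, so the group is not monophyletic.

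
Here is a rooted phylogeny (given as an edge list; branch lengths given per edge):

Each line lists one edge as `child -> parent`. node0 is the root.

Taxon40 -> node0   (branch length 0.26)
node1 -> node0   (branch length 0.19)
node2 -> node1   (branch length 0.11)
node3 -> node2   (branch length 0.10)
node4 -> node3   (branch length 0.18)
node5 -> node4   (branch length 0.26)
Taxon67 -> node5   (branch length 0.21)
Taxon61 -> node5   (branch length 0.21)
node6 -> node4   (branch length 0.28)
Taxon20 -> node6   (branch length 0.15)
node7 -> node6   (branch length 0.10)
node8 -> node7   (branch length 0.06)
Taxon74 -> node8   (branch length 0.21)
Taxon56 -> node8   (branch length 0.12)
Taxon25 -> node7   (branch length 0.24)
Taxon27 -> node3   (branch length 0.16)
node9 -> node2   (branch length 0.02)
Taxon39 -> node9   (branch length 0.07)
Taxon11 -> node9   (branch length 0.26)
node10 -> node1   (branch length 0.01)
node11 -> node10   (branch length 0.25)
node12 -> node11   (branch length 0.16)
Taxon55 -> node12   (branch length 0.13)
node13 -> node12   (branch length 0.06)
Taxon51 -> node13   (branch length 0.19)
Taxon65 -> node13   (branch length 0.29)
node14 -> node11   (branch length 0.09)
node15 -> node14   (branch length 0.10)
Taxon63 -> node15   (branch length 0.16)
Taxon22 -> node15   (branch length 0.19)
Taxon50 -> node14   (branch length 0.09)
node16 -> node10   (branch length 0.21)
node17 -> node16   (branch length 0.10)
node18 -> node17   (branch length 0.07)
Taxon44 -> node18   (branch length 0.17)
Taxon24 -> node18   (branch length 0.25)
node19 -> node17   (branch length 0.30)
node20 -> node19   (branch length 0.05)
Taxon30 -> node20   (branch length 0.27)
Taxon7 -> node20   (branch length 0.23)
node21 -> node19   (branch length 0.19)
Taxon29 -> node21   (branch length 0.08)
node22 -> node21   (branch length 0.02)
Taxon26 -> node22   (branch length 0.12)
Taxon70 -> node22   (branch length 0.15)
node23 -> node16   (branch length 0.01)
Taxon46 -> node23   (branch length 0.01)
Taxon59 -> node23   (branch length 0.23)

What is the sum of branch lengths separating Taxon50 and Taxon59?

The path runs Taxon50 → … → MRCA → … → Taxon59; the MRCA is the node subtending (((Taxon55,(Taxon51,Taxon65)),((Taxon63,Taxon22),Taxon50)),(((Taxon44,Taxon24),((Taxon30,Taxon7),(Taxon29,(Taxon26,Taxon70)))),(Taxon46,Taxon59))).
Branch lengths along that path: 0.09 + 0.09 + 0.25 + 0.21 + 0.01 + 0.23 = 0.88.

0.88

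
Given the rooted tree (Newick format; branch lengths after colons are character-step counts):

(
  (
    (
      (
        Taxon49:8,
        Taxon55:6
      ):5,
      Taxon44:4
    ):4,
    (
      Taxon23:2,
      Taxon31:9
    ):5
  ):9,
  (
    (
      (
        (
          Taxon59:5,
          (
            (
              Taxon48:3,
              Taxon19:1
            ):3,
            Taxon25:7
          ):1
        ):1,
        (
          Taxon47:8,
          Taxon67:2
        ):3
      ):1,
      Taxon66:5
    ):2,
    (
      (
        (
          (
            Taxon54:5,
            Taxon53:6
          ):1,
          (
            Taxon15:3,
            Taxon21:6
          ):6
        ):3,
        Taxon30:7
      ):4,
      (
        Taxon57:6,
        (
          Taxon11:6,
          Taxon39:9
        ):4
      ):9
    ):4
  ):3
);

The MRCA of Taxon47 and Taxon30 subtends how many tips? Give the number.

The MRCA of Taxon47 and Taxon30 is the node subtending ((((Taxon59,((Taxon48,Taxon19),Taxon25)),(Taxon47,Taxon67)),Taxon66),((((Taxon54,Taxon53),(Taxon15,Taxon21)),Taxon30),(Taxon57,(Taxon11,Taxon39)))).
That clade contains 15 terminal taxa: Taxon11, Taxon15, Taxon19, Taxon21, Taxon25, Taxon30, Taxon39, Taxon47, Taxon48, Taxon53, Taxon54, Taxon57, Taxon59, Taxon66, Taxon67.

15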